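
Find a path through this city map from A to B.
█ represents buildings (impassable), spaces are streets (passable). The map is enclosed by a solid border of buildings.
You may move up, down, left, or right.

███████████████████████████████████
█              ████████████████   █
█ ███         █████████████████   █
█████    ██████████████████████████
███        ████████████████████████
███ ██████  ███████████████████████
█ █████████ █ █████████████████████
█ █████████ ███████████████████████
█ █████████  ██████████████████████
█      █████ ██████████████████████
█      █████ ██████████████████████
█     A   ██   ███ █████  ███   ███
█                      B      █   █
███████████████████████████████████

Finding the shortest path from A to B:
Movement: cardinal only
Path length: 18 steps
Directions: down → right → right → right → right → right → right → right → right → right → right → right → right → right → right → right → right → right

Solution:

███████████████████████████████████
█              ████████████████   █
█ ███         █████████████████   █
█████    ██████████████████████████
███        ████████████████████████
███ ██████  ███████████████████████
█ █████████ █ █████████████████████
█ █████████ ███████████████████████
█ █████████  ██████████████████████
█      █████ ██████████████████████
█      █████ ██████████████████████
█     A   ██   ███ █████  ███   ███
█     ↳→→→→→→→→→→→→→→→→B      █   █
███████████████████████████████████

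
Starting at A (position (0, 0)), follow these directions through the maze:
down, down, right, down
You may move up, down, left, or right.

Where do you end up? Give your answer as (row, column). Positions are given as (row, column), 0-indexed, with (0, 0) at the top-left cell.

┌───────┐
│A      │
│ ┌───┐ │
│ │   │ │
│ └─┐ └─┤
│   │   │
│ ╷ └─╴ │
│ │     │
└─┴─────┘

Following directions step by step:
Start: (0, 0)
  down: (0, 0) → (1, 0)
  down: (1, 0) → (2, 0)
  right: (2, 0) → (2, 1)
  down: (2, 1) → (3, 1)
Final position: (3, 1)

Path taken:

┌───────┐
│A      │
│ ┌───┐ │
│↓│   │ │
│ └─┐ └─┤
│↳ ↓│   │
│ ╷ └─╴ │
│ │B    │
└─┴─────┘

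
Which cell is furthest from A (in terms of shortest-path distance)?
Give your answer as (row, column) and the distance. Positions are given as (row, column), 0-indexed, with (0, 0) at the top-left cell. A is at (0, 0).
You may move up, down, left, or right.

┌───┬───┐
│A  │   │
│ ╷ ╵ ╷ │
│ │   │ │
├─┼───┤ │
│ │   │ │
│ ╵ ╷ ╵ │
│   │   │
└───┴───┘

Computing BFS distances from A to all cells:
Furthest cell: (2, 0)
Distance: 14 steps

Path from A to the furthest cell:

┌───┬───┐
│A ↓│↱ ↓│
│ ╷ ╵ ╷ │
│ │↳ ↑│↓│
├─┼───┤ │
│B│↓ ↰│↓│
│ ╵ ╷ ╵ │
│↑ ↲│↑ ↲│
└───┴───┘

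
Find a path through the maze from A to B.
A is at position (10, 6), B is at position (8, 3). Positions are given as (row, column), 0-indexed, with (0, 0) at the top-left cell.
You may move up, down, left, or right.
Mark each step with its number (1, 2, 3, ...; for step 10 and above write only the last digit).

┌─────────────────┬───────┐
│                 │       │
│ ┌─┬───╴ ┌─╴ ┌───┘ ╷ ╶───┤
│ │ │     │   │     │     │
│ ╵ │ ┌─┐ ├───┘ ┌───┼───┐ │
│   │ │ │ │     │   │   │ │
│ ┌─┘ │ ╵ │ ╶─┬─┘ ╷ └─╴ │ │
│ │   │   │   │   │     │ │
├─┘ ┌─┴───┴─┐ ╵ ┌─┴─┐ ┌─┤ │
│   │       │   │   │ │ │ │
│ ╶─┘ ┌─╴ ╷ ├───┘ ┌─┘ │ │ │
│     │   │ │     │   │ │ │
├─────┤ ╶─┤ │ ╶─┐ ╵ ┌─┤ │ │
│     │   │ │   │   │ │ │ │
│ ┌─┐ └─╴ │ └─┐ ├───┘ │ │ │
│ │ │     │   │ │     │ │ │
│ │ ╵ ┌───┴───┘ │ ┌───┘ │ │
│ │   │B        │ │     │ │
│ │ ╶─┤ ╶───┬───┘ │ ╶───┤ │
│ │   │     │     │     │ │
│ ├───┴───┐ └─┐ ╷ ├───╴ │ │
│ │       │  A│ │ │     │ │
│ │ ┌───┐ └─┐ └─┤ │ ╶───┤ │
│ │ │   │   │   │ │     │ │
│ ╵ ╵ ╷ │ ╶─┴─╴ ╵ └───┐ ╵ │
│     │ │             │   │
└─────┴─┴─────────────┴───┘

Finding the shortest path from (10, 6) to (8, 3):
Path length: 5 steps
Directions: left → up → left → left → up

Solution:

┌─────────────────┬───────┐
│                 │       │
│ ┌─┬───╴ ┌─╴ ┌───┘ ╷ ╶───┤
│ │ │     │   │     │     │
│ ╵ │ ┌─┐ ├───┘ ┌───┼───┐ │
│   │ │ │ │     │   │   │ │
│ ┌─┘ │ ╵ │ ╶─┬─┘ ╷ └─╴ │ │
│ │   │   │   │   │     │ │
├─┘ ┌─┴───┴─┐ ╵ ┌─┴─┐ ┌─┤ │
│   │       │   │   │ │ │ │
│ ╶─┘ ┌─╴ ╷ ├───┘ ┌─┘ │ │ │
│     │   │ │     │   │ │ │
├─────┤ ╶─┤ │ ╶─┐ ╵ ┌─┤ │ │
│     │   │ │   │   │ │ │ │
│ ┌─┐ └─╴ │ └─┐ ├───┘ │ │ │
│ │ │     │   │ │     │ │ │
│ │ ╵ ┌───┴───┘ │ ┌───┘ │ │
│ │   │B        │ │     │ │
│ │ ╶─┤ ╶───┬───┘ │ ╶───┤ │
│ │   │4 3 2│     │     │ │
│ ├───┴───┐ └─┐ ╷ ├───╴ │ │
│ │       │1 A│ │ │     │ │
│ │ ┌───┐ └─┐ └─┤ │ ╶───┤ │
│ │ │   │   │   │ │     │ │
│ ╵ ╵ ╷ │ ╶─┴─╴ ╵ └───┐ ╵ │
│     │ │             │   │
└─────┴─┴─────────────┴───┘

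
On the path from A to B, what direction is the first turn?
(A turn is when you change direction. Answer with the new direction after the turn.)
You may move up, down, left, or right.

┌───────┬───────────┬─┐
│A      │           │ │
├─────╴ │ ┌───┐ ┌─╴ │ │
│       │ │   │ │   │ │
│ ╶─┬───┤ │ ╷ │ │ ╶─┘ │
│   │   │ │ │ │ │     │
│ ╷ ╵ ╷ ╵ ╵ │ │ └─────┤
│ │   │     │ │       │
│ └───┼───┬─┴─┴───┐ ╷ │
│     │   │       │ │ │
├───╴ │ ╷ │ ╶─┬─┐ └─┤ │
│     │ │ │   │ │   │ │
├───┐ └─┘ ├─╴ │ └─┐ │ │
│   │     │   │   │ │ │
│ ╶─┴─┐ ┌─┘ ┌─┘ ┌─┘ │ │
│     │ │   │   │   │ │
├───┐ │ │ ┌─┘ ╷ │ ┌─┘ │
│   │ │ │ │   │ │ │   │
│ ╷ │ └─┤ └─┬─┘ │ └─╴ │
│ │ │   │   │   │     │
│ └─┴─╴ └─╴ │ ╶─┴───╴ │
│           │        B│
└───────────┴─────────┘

Directions: right, right, right, down, left, left, left, down, right, down, right, up, right, down, right, up, up, up, right, right, right, down, down, down, right, right, right, down, down, down, down, down, down, down
First turn direction: down

Solution:

┌───────┬───────────┬─┐
│A → → ↓│↱ → → ↓    │ │
├─────╴ │ ┌───┐ ┌─╴ │ │
│↓ ← ← ↲│↑│   │↓│   │ │
│ ╶─┬───┤ │ ╷ │ │ ╶─┘ │
│↳ ↓│↱ ↓│↑│ │ │↓│     │
│ ╷ ╵ ╷ ╵ ╵ │ │ └─────┤
│ │↳ ↑│↳ ↑  │ │↳ → → ↓│
│ └───┼───┬─┴─┴───┐ ╷ │
│     │   │       │ │↓│
├───╴ │ ╷ │ ╶─┬─┐ └─┤ │
│     │ │ │   │ │   │↓│
├───┐ └─┘ ├─╴ │ └─┐ │ │
│   │     │   │   │ │↓│
│ ╶─┴─┐ ┌─┘ ┌─┘ ┌─┘ │ │
│     │ │   │   │   │↓│
├───┐ │ │ ┌─┘ ╷ │ ┌─┘ │
│   │ │ │ │   │ │ │  ↓│
│ ╷ │ └─┤ └─┬─┘ │ └─╴ │
│ │ │   │   │   │    ↓│
│ └─┴─╴ └─╴ │ ╶─┴───╴ │
│           │        B│
└───────────┴─────────┘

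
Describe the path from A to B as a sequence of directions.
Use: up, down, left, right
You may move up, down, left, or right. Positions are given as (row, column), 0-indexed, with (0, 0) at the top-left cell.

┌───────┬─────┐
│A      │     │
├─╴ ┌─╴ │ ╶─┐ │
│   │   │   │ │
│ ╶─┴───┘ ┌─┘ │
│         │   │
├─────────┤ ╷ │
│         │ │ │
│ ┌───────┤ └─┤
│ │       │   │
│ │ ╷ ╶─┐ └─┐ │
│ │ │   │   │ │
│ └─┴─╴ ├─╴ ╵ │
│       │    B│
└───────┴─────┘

Finding the path and converting it to directions:
Path through cells: (0,0) → (0,1) → (1,1) → (1,0) → (2,0) → (2,1) → (2,2) → (2,3) → (2,4) → (1,4) → (0,4) → (0,5) → (0,6) → (1,6) → (2,6) → (2,5) → (3,5) → (4,5) → (4,6) → (5,6) → (6,6)
Directions: right, down, left, down, right, right, right, right, up, up, right, right, down, down, left, down, down, right, down, down

Solution:

┌───────┬─────┐
│A ↓    │↱ → ↓│
├─╴ ┌─╴ │ ╶─┐ │
│↓ ↲│   │↑  │↓│
│ ╶─┴───┘ ┌─┘ │
│↳ → → → ↑│↓ ↲│
├─────────┤ ╷ │
│         │↓│ │
│ ┌───────┤ └─┤
│ │       │↳ ↓│
│ │ ╷ ╶─┐ └─┐ │
│ │ │   │   │↓│
│ └─┴─╴ ├─╴ ╵ │
│       │    B│
└───────┴─────┘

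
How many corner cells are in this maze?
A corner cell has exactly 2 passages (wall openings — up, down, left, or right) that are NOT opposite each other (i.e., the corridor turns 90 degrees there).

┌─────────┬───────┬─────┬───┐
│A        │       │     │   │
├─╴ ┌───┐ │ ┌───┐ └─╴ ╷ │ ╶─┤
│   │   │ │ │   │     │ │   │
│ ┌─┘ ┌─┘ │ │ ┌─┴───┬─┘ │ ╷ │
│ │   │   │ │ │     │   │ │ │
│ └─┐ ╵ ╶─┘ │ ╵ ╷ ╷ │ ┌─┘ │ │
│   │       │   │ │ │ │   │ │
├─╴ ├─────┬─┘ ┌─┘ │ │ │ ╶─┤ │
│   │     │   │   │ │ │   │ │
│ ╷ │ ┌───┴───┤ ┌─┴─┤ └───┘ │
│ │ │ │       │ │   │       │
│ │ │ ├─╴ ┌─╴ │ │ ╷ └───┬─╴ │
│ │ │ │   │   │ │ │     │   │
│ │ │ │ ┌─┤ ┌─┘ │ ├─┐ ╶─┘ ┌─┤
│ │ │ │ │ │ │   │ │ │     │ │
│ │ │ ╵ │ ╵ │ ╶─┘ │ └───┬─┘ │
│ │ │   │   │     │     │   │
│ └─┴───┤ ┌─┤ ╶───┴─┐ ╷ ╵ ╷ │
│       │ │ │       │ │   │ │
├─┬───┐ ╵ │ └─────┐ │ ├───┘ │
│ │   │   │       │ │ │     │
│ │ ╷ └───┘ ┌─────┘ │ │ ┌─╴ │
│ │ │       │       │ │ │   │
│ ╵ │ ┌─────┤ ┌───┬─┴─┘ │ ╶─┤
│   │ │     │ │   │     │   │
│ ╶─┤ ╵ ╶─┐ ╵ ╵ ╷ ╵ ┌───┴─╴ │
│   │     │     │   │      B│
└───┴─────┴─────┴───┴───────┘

Counting corner cells (2 non-opposite passages):
Total corners: 85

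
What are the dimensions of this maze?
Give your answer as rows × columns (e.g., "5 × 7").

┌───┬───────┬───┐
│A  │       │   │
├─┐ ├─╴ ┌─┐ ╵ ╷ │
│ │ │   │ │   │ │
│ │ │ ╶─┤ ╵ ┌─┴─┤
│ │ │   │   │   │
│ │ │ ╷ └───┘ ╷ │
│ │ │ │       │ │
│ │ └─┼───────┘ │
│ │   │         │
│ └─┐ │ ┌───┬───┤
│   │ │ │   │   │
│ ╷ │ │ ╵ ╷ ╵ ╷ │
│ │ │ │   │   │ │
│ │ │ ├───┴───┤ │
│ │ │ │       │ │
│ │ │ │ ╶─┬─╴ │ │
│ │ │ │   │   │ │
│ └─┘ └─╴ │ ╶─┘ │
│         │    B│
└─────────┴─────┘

Counting the maze dimensions:
Rows (vertical): 10
Columns (horizontal): 8
Dimensions: 10 × 8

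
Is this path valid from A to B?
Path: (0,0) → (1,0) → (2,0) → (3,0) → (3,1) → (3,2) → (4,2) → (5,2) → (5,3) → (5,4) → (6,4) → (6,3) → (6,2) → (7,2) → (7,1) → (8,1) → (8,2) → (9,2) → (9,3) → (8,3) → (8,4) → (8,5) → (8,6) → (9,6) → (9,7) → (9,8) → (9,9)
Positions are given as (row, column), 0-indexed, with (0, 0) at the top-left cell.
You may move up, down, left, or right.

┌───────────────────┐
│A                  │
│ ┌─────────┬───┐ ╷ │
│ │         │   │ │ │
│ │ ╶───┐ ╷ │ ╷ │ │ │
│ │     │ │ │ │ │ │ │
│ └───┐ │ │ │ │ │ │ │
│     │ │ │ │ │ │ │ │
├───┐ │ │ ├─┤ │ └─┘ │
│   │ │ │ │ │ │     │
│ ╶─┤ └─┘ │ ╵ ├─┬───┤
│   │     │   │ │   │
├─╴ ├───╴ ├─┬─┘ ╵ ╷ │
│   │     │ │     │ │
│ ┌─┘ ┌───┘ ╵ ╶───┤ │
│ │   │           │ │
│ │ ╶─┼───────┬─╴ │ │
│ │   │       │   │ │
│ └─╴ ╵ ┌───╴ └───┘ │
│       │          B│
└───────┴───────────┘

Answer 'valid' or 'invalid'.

Checking path validity:
Result: All consecutive moves are passable.

valid

Correct solution:

┌───────────────────┐
│A                  │
│ ┌─────────┬───┐ ╷ │
│↓│         │   │ │ │
│ │ ╶───┐ ╷ │ ╷ │ │ │
│↓│     │ │ │ │ │ │ │
│ └───┐ │ │ │ │ │ │ │
│↳ → ↓│ │ │ │ │ │ │ │
├───┐ │ │ ├─┤ │ └─┘ │
│   │↓│ │ │ │ │     │
│ ╶─┤ └─┘ │ ╵ ├─┬───┤
│   │↳ → ↓│   │ │   │
├─╴ ├───╴ ├─┬─┘ ╵ ╷ │
│   │↓ ← ↲│ │     │ │
│ ┌─┘ ┌───┘ ╵ ╶───┤ │
│ │↓ ↲│           │ │
│ │ ╶─┼───────┬─╴ │ │
│ │↳ ↓│↱ → → ↓│   │ │
│ └─╴ ╵ ┌───╴ └───┘ │
│    ↳ ↑│    ↳ → → B│
└───────┴───────────┘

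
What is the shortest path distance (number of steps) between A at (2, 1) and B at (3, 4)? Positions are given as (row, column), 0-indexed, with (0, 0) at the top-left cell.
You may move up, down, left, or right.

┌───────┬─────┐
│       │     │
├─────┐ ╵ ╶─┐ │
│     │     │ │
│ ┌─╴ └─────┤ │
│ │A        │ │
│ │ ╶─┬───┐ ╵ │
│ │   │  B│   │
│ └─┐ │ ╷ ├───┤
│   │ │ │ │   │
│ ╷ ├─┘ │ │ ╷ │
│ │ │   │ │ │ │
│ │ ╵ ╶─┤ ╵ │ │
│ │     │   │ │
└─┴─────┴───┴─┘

Finding path from (2, 1) to (3, 4):
Path: (2,1) → (2,2) → (1,2) → (1,1) → (1,0) → (2,0) → (3,0) → (4,0) → (4,1) → (5,1) → (6,1) → (6,2) → (5,2) → (5,3) → (4,3) → (3,3) → (3,4)
Distance: 16 steps

Solution:

┌───────┬─────┐
│       │     │
├─────┐ ╵ ╶─┐ │
│↓ ← ↰│     │ │
│ ┌─╴ └─────┤ │
│↓│A ↑      │ │
│ │ ╶─┬───┐ ╵ │
│↓│   │↱ B│   │
│ └─┐ │ ╷ ├───┤
│↳ ↓│ │↑│ │   │
│ ╷ ├─┘ │ │ ╷ │
│ │↓│↱ ↑│ │ │ │
│ │ ╵ ╶─┤ ╵ │ │
│ │↳ ↑  │   │ │
└─┴─────┴───┴─┘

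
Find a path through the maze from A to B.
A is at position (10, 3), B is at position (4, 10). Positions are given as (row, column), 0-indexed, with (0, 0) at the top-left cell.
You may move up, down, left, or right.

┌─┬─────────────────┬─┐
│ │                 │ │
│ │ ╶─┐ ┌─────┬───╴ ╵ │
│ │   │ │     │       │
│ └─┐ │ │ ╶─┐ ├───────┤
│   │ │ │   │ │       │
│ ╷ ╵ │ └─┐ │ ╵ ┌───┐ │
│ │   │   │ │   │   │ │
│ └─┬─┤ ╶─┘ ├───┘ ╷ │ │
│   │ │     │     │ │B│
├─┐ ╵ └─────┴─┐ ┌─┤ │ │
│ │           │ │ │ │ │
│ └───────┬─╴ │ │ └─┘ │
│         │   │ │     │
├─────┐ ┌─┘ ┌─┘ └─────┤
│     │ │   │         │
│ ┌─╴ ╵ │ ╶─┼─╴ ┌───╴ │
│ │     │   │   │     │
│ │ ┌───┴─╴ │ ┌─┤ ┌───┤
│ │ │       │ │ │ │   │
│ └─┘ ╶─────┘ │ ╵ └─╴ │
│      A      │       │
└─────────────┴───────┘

Finding the shortest path from (10, 3) to (4, 10):
Path length: 51 steps
Directions: left → up → right → right → right → up → left → up → right → up → right → up → left → left → left → left → left → up → left → up → up → right → down → right → up → up → left → up → right → right → down → down → down → down → right → right → up → up → left → up → right → right → down → down → right → up → right → right → right → down → down

Solution:

┌─┬─────────────────┬─┐
│ │↱ → ↓            │ │
│ │ ╶─┐ ┌─────┬───╴ ╵ │
│ │↑ ↰│↓│↱ → ↓│       │
│ └─┐ │ │ ╶─┐ ├───────┤
│↱ ↓│↑│↓│↑ ↰│↓│↱ → → ↓│
│ ╷ ╵ │ └─┐ │ ╵ ┌───┐ │
│↑│↳ ↑│↓  │↑│↳ ↑│   │↓│
│ └─┬─┤ ╶─┘ ├───┘ ╷ │ │
│↑ ↰│ │↳ → ↑│     │ │B│
├─┐ ╵ └─────┴─┐ ┌─┤ │ │
│ │↑ ← ← ← ← ↰│ │ │ │ │
│ └───────┬─╴ │ │ └─┘ │
│         │↱ ↑│ │     │
├─────┐ ┌─┘ ┌─┘ └─────┤
│     │ │↱ ↑│         │
│ ┌─╴ ╵ │ ╶─┼─╴ ┌───╴ │
│ │     │↑ ↰│   │     │
│ │ ┌───┴─╴ │ ┌─┤ ┌───┤
│ │ │↱ → → ↑│ │ │ │   │
│ └─┘ ╶─────┘ │ ╵ └─╴ │
│    ↑ A      │       │
└─────────────┴───────┘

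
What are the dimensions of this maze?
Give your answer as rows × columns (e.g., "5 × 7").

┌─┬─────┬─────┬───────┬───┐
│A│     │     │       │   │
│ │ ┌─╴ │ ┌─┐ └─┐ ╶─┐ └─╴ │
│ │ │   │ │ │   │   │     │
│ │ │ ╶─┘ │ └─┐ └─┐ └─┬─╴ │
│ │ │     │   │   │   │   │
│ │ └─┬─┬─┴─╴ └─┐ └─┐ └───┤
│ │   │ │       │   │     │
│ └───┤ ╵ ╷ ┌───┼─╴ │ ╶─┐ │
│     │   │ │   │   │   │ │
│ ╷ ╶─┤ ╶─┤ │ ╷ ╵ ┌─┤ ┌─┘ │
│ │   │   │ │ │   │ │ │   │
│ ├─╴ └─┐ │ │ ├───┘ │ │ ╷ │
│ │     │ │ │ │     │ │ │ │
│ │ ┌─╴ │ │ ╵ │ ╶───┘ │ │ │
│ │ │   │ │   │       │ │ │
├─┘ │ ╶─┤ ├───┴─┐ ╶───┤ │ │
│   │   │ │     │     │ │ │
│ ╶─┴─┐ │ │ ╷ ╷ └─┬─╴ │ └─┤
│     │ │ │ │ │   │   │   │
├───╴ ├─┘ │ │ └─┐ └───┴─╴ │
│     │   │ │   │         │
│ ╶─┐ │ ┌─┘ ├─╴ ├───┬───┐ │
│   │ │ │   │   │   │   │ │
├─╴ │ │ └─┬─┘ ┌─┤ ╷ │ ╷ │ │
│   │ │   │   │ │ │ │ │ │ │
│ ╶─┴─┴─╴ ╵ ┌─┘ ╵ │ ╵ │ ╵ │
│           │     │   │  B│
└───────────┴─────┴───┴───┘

Counting the maze dimensions:
Rows (vertical): 14
Columns (horizontal): 13
Dimensions: 14 × 13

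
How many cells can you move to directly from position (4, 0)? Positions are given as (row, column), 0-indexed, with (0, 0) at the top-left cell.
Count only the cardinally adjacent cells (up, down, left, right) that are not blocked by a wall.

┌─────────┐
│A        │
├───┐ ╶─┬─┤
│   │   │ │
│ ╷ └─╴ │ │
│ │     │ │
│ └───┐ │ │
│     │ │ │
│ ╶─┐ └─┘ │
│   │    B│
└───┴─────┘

Checking passable neighbors of (4, 0):
Neighbors: (3, 0), (4, 1)
Count: 2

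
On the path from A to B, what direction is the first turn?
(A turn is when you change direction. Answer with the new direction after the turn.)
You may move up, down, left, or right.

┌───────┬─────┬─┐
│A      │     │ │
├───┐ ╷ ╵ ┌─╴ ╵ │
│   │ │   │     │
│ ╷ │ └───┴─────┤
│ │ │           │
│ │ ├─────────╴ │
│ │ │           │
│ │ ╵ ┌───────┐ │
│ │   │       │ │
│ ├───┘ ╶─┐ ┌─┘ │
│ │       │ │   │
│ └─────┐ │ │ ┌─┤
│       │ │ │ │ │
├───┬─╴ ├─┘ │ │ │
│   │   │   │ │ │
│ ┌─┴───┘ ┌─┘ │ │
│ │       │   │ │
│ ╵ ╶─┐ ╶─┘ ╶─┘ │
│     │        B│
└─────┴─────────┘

Directions: right, right, down, down, right, right, right, right, right, down, down, down, left, down, down, down, left, down, right, right
First turn direction: down

Solution:

┌───────┬─────┬─┐
│A → ↓  │     │ │
├───┐ ╷ ╵ ┌─╴ ╵ │
│   │↓│   │     │
│ ╷ │ └───┴─────┤
│ │ │↳ → → → → ↓│
│ │ ├─────────╴ │
│ │ │          ↓│
│ │ ╵ ┌───────┐ │
│ │   │       │↓│
│ ├───┘ ╶─┐ ┌─┘ │
│ │       │ │↓ ↲│
│ └─────┐ │ │ ┌─┤
│       │ │ │↓│ │
├───┬─╴ ├─┘ │ │ │
│   │   │   │↓│ │
│ ┌─┴───┘ ┌─┘ │ │
│ │       │↓ ↲│ │
│ ╵ ╶─┐ ╶─┘ ╶─┘ │
│     │    ↳ → B│
└─────┴─────────┘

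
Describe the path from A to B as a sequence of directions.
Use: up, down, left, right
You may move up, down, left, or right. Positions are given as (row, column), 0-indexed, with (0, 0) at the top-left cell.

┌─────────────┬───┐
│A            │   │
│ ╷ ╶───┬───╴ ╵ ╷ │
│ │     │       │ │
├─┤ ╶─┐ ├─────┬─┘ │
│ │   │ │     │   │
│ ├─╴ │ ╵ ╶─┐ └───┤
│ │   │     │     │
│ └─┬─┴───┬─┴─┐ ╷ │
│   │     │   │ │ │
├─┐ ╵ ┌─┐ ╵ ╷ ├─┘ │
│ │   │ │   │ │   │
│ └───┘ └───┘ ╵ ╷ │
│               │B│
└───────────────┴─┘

Finding the path and converting it to directions:
Path through cells: (0,0) → (0,1) → (1,1) → (1,2) → (1,3) → (2,3) → (3,3) → (3,4) → (2,4) → (2,5) → (2,6) → (3,6) → (3,7) → (3,8) → (4,8) → (5,8) → (6,8)
Directions: right, down, right, right, down, down, right, up, right, right, down, right, right, down, down, down

Solution:

┌─────────────┬───┐
│A ↓          │   │
│ ╷ ╶───┬───╴ ╵ ╷ │
│ │↳ → ↓│       │ │
├─┤ ╶─┐ ├─────┬─┘ │
│ │   │↓│↱ → ↓│   │
│ ├─╴ │ ╵ ╶─┐ └───┤
│ │   │↳ ↑  │↳ → ↓│
│ └─┬─┴───┬─┴─┐ ╷ │
│   │     │   │ │↓│
├─┐ ╵ ┌─┐ ╵ ╷ ├─┘ │
│ │   │ │   │ │  ↓│
│ └───┘ └───┘ ╵ ╷ │
│               │B│
└───────────────┴─┘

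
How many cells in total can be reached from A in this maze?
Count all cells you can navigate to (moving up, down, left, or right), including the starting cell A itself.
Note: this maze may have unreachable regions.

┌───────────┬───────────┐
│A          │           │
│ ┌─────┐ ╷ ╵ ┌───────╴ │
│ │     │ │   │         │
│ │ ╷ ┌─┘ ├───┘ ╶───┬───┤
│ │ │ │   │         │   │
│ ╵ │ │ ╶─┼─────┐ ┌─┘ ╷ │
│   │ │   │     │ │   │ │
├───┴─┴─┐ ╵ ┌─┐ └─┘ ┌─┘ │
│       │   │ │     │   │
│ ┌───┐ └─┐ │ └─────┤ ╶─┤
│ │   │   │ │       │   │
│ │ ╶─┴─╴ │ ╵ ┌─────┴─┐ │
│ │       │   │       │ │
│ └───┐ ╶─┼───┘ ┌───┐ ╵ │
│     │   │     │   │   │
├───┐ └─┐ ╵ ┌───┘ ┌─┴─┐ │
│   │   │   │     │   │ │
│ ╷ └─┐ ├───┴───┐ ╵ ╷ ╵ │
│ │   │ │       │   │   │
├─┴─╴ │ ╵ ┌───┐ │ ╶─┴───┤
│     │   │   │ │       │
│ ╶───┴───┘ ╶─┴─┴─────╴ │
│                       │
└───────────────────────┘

Using BFS/flood-fill to find all reachable cells from A:
Maze size: 12 × 12 = 144 total cells
All cells are reachable — the maze is fully connected.
Reachable cells: 144

Reachable region (· marks reachable cells):

┌───────────┬───────────┐
│A · · · · ·│· · · · · ·│
│ ┌─────┐ ╷ ╵ ┌───────╴ │
│·│· · ·│·│· ·│· · · · ·│
│ │ ╷ ┌─┘ ├───┘ ╶───┬───┤
│·│·│·│· ·│· · · · ·│· ·│
│ ╵ │ │ ╶─┼─────┐ ┌─┘ ╷ │
│· ·│·│· ·│· · ·│·│· ·│·│
├───┴─┴─┐ ╵ ┌─┐ └─┘ ┌─┘ │
│· · · ·│· ·│·│· · ·│· ·│
│ ┌───┐ └─┐ │ └─────┤ ╶─┤
│·│· ·│· ·│·│· · · ·│· ·│
│ │ ╶─┴─╴ │ ╵ ┌─────┴─┐ │
│·│· · · ·│· ·│· · · ·│·│
│ └───┐ ╶─┼───┘ ┌───┐ ╵ │
│· · ·│· ·│· · ·│· ·│· ·│
├───┐ └─┐ ╵ ┌───┘ ┌─┴─┐ │
│· ·│· ·│· ·│· · ·│· ·│·│
│ ╷ └─┐ ├───┴───┐ ╵ ╷ ╵ │
│·│· ·│·│· · · ·│· ·│· ·│
├─┴─╴ │ ╵ ┌───┐ │ ╶─┴───┤
│· · ·│· ·│· ·│·│· · · ·│
│ ╶───┴───┘ ╶─┴─┴─────╴ │
│· · · · · · · · · · · ·│
└───────────────────────┘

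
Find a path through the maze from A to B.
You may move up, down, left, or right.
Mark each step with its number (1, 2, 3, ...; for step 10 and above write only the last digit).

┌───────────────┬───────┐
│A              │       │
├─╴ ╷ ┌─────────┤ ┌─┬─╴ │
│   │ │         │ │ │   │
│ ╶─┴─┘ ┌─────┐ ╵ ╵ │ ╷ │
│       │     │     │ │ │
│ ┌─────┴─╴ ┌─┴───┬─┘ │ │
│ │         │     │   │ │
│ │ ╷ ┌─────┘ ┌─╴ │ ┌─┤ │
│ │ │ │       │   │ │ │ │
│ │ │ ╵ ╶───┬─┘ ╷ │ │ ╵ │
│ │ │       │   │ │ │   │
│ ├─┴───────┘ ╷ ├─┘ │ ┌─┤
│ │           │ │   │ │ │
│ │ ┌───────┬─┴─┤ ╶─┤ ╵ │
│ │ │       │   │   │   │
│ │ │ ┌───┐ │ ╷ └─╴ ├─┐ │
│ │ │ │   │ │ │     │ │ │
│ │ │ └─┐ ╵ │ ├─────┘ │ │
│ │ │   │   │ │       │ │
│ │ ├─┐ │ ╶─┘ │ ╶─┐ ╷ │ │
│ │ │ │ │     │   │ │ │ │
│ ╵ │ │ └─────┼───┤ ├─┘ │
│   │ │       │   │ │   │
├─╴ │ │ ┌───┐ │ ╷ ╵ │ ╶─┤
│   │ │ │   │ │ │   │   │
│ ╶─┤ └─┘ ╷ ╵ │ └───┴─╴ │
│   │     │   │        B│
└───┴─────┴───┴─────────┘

Finding the shortest path through the maze:
Path length: 36 steps
Directions: right → down → left → down → right → right → right → up → right → right → right → right → down → right → up → up → right → right → right → down → down → down → down → down → left → down → down → right → down → down → down → down → left → down → right → down

Solution:

┌───────────────┬───────┐
│A 1            │6 7 8 9│
├─╴ ╷ ┌─────────┤ ┌─┬─╴ │
│3 2│ │8 9 0 1 2│5│ │  0│
│ ╶─┴─┘ ┌─────┐ ╵ ╵ │ ╷ │
│4 5 6 7│     │3 4  │ │1│
│ ┌─────┴─╴ ┌─┴───┬─┘ │ │
│ │         │     │   │2│
│ │ ╷ ┌─────┘ ┌─╴ │ ┌─┤ │
│ │ │ │       │   │ │ │3│
│ │ │ ╵ ╶───┬─┘ ╷ │ │ ╵ │
│ │ │       │   │ │ │5 4│
│ ├─┴───────┘ ╷ ├─┘ │ ┌─┤
│ │           │ │   │6│ │
│ │ ┌───────┬─┴─┤ ╶─┤ ╵ │
│ │ │       │   │   │7 8│
│ │ │ ┌───┐ │ ╷ └─╴ ├─┐ │
│ │ │ │   │ │ │     │ │9│
│ │ │ └─┐ ╵ │ ├─────┘ │ │
│ │ │   │   │ │       │0│
│ │ ├─┐ │ ╶─┘ │ ╶─┐ ╷ │ │
│ │ │ │ │     │   │ │ │1│
│ ╵ │ │ └─────┼───┤ ├─┘ │
│   │ │       │   │ │3 2│
├─╴ │ │ ┌───┐ │ ╷ ╵ │ ╶─┤
│   │ │ │   │ │ │   │4 5│
│ ╶─┤ └─┘ ╷ ╵ │ └───┴─╴ │
│   │     │   │        B│
└───┴─────┴───┴─────────┘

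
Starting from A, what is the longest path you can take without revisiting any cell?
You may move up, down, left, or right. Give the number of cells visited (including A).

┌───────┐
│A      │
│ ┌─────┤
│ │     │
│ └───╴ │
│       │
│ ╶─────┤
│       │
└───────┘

Finding longest simple path using DFS:
Start: (0, 0)
Longest path visits 9 cells
Path: A → down → down → right → right → right → up → left → left

Solution:

┌───────┐
│A      │
│ ┌─────┤
│↓│B ← ↰│
│ └───╴ │
│↳ → → ↑│
│ ╶─────┤
│       │
└───────┘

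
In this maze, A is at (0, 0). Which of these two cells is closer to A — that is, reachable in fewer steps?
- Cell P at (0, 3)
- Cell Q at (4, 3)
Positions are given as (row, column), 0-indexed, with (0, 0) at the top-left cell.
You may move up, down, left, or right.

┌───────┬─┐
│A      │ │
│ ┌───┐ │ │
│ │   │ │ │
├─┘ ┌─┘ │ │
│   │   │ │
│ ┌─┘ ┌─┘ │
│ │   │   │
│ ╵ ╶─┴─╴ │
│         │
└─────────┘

Shortest path A → P at (0, 3): 3 steps
Shortest path A → Q at (4, 3): 11 steps

P is closer (3 steps vs 11 steps).

Path to P:

┌───────┬─┐
│A → → P│ │
│ ┌───┐ │ │
│ │   │ │ │
├─┘ ┌─┘ │ │
│   │   │ │
│ ┌─┘ ┌─┘ │
│ │   │   │
│ ╵ ╶─┴─╴ │
│         │
└─────────┘

Path to Q:

┌───────┬─┐
│A → → ↓│ │
│ ┌───┐ │ │
│ │   │↓│ │
├─┘ ┌─┘ │ │
│   │↓ ↲│ │
│ ┌─┘ ┌─┘ │
│ │↓ ↲│   │
│ ╵ ╶─┴─╴ │
│  ↳ → Q  │
└─────────┘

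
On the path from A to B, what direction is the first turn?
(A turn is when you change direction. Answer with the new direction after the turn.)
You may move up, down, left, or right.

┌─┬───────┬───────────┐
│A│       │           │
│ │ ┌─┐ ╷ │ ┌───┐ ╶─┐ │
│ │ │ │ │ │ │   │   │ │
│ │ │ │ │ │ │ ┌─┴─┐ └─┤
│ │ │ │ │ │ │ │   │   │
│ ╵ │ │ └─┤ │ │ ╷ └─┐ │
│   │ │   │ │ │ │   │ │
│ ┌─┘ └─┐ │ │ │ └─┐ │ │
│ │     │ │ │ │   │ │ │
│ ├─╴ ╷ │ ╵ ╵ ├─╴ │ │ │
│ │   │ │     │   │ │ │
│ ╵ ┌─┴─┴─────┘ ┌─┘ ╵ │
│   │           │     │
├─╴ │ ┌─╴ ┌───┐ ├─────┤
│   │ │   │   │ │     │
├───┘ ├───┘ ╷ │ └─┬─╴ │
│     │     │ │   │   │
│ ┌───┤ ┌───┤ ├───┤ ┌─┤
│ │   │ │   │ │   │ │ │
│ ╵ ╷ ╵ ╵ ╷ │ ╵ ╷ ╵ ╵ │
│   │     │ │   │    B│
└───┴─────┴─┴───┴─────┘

Directions: down, down, down, right, up, up, up, right, right, down, down, down, right, down, down, right, up, up, up, up, up, right, right, right, down, right, down, right, down, down, down, down, left, up, up, up, left, up, left, down, down, right, down, left, down, left, left, left, left, left, down, down, left, left, down, down, right, up, right, down, right, up, up, right, right, up, right, down, down, down, right, up, right, down, right, right
First turn direction: right

Solution:

┌─┬───────┬───────────┐
│A│↱ → ↓  │↱ → → ↓    │
│ │ ┌─┐ ╷ │ ┌───┐ ╶─┐ │
│↓│↑│ │↓│ │↑│   │↳ ↓│ │
│ │ │ │ │ │ │ ┌─┴─┐ └─┤
│↓│↑│ │↓│ │↑│ │↓ ↰│↳ ↓│
│ ╵ │ │ └─┤ │ │ ╷ └─┐ │
│↳ ↑│ │↳ ↓│↑│ │↓│↑ ↰│↓│
│ ┌─┘ └─┐ │ │ │ └─┐ │ │
│ │     │↓│↑│ │↳ ↓│↑│↓│
│ ├─╴ ╷ │ ╵ ╵ ├─╴ │ │ │
│ │   │ │↳ ↑  │↓ ↲│↑│↓│
│ ╵ ┌─┴─┴─────┘ ┌─┘ ╵ │
│   │↓ ← ← ← ← ↲│  ↑ ↲│
├─╴ │ ┌─╴ ┌───┐ ├─────┤
│   │↓│   │↱ ↓│ │     │
├───┘ ├───┘ ╷ │ └─┬─╴ │
│↓ ← ↲│↱ → ↑│↓│   │   │
│ ┌───┤ ┌───┤ ├───┤ ┌─┤
│↓│↱ ↓│↑│   │↓│↱ ↓│ │ │
│ ╵ ╷ ╵ ╵ ╷ │ ╵ ╷ ╵ ╵ │
│↳ ↑│↳ ↑  │ │↳ ↑│↳ → B│
└───┴─────┴─┴───┴─────┘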